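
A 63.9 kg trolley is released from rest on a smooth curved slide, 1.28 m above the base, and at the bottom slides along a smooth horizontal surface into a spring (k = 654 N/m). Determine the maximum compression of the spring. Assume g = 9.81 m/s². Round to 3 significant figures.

x = 1.57 m

Gravitational PE at the top equals spring PE at max compression: mgh = ½kx²
x = √(2mgh/k) = √(2 × 63.9 × 9.81 × 1.28 / 654) = 1.566 m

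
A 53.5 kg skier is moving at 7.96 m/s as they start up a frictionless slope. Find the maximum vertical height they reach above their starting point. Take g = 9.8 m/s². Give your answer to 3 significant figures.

h = 3.23 m

By energy conservation, ½mv² = mgh
h = v²/(2g) = 7.96²/(2 × 9.8) = 3.233 m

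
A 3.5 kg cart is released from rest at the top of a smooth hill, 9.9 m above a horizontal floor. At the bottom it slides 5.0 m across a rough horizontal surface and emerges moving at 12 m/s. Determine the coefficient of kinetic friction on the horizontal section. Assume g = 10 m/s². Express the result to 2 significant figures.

Energy at the top = energy at the end + work done against friction:
mgh = ½mv² + μ_k m g d
mgh = 346.50 J; ½mv² = 252.00 J
W_f = 346.50 − 252.00 = 94.50 J
μ_k = W_f/(mg·d) = 94.50/(35.00 × 5.0) = 0.5400

μ_k = 0.54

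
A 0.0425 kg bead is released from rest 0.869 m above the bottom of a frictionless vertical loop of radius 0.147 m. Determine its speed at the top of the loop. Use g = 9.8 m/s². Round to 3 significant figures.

Energy conservation: mgh = ½mv_top² + mg(2r)
v_top² = 2g(h − 2r) = 2(9.8)(0.869 − 0.2940) = 11.27
v_top = 3.357 m/s

v = 3.36 m/s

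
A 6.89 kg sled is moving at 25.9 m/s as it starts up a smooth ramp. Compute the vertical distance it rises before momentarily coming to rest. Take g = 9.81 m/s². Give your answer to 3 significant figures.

h = 34.2 m

By energy conservation, ½mv² = mgh
h = v²/(2g) = 25.9²/(2 × 9.81) = 34.19 m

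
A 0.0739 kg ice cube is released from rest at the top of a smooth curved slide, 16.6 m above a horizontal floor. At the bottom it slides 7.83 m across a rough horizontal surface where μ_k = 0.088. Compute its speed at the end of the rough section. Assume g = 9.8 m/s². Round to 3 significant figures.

Energy at the top = energy at the end + work done against friction:
mgh = ½mv² + μ_k m g d
W_f = μ_k mg d = (0.088)(0.0739)(9.8)(7.83) = 0.4990 J
½mv² = mgh − W_f = 12.022 − 0.4990 = 11.523 J
v = √(2 × 11.523/0.0739) = 17.66 m/s

v = 17.7 m/s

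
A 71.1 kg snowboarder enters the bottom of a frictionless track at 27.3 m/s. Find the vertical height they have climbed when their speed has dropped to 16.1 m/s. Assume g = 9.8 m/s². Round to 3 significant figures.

h = 24.8 m

Energy balance between the two points: ½mv₁² = ½mv₂² + mgh
h = (v₁² − v₂²)/(2g) = (27.3² − 16.1²)/(2 × 9.8) = 24.80 m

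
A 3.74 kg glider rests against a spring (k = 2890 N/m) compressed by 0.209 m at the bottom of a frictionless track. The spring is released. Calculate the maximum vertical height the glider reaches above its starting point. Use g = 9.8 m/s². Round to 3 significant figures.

h = 1.72 m

All spring PE becomes gravitational PE at the highest point: ½kx² = mgh
h = kx²/(2mg) = (2890)(0.209)²/(2 × 3.74 × 9.8) = 1.722 m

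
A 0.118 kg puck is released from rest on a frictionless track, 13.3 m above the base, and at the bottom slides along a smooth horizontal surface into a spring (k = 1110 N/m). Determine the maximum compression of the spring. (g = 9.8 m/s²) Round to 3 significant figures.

Energy conservation (no friction) from release to max compression: mgh = ½kx²
x = √(2mgh/k) = √(2 × 0.118 × 9.8 × 13.3 / 1110) = 0.1665 m

x = 0.166 m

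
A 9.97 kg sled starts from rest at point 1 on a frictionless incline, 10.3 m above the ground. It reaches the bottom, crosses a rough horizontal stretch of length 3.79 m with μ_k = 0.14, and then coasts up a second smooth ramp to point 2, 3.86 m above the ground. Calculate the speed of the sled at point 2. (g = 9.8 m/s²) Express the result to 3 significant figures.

Energy at 1: mgh₁ = (9.97)(9.8)(10.3) = 1006.4 J
Friction loss: W_f = μ_k mg d = 51.84 J
At 2: ½mv² + mgh₂ = mgh₁ − W_f
½mv² = 1006.4 − 51.84 − 377.15 = 577.38 J
v = √(2 × 577.38/9.97) = 10.76 m/s

v = 10.8 m/s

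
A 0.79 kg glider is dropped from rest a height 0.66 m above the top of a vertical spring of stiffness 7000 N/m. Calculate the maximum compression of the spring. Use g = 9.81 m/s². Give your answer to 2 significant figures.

Take the reference level at the top of the uncompressed spring. At max compression the glider has fallen H + x and is momentarily at rest:
mg(H + x) = ½kx²
½(7000)x² − (0.79)(9.81)x − (0.79)(9.81)(0.66) = 0
3500x² − 7.750x − 5.115 = 0
x = [7.750 + √(60.06 + 71609)]/(2 × 3500) = 0.03935 m

x = 0.039 m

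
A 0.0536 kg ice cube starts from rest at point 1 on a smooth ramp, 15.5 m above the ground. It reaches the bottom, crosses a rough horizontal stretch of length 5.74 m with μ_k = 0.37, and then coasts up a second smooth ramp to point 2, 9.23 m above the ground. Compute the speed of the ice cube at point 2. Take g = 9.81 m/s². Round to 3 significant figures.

Energy at 1: mgh₁ = (0.0536)(9.81)(15.5) = 8.1501 J
Friction loss: W_f = μ_k mg d = 1.117 J
At 2: ½mv² + mgh₂ = mgh₁ − W_f
½mv² = 8.1501 − 1.117 − 4.8533 = 2.1801 J
v = √(2 × 2.1801/0.0536) = 9.019 m/s

v = 9.02 m/s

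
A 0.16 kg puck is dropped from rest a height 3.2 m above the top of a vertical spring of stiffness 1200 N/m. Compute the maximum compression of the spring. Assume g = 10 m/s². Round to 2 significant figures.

x = 0.094 m

Measuring PE from the top of the relaxed spring, at max compression the puck has dropped H + x with zero KE, so:
mg(H + x) = ½kx²
½(1200)x² − (0.16)(10)x − (0.16)(10)(3.2) = 0
600.0x² − 1.600x − 5.120 = 0
x = [1.600 + √(2.560 + 12288)]/(2 × 600.0) = 0.09372 m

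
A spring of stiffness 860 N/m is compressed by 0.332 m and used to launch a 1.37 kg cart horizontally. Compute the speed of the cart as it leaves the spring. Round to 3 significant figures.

Conservation of energy: ½kx² = ½mv²
v = x√(k/m) = 0.332 × √(860/1.37) = 8.318 m/s

v = 8.32 m/s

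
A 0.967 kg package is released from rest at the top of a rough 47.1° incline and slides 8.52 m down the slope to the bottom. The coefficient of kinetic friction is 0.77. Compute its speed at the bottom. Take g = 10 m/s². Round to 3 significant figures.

Work–energy: mg(L sinθ) − μ_k(mg cosθ)L = ½mv²
mgh = mgL sinθ = (0.967)(10)(8.52)sin47.1° = 60.353 J
W_f = μ_k mg cosθ · L = (0.77)(0.967)(10)cos47.1°·8.52 = 43.18 J
½mv² = 60.353 − 43.18 = 17.169 J
v = √(2 × 17.169/0.967) = 5.959 m/s

v = 5.96 m/s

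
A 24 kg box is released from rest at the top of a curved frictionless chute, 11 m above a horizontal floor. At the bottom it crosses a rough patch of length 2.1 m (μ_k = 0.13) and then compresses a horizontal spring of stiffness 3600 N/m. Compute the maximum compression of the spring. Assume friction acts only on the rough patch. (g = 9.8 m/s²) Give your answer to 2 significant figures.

x = 1.2 m

Initial energy: E₁ = mgh = (24)(9.8)(11) = 2587.2 J
Friction removes W_f = μ_k mg d = (0.13)(24)(9.8)(2.1) = 64.21 J
Energy reaching the spring: E = 2587.2 − 64.21 = 2523.0 J
At max compression ½kx² = E ⇒ x = √(2E/k) = √(2 × 2523.0/3600) = 1.184 m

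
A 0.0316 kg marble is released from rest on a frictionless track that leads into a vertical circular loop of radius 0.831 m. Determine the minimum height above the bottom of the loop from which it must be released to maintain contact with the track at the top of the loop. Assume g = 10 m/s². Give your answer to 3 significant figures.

h = 2.08 m

At the top, for minimum speed gravity alone supplies the centripetal force: mg = mv_top²/r ⇒ v_top² = gr = 8.310 m²/s²
Energy conservation from release height h to the top (height 2r): mgh = ½mv_top² + mg(2r)
h = v_top²/(2g) + 2r = r/2 + 2r = 5r/2 = 2.077 m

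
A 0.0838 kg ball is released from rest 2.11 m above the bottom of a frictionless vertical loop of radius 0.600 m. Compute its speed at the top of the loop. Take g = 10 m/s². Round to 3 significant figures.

Energy conservation: mgh = ½mv_top² + mg(2r)
v_top² = 2g(h − 2r) = 2(10)(2.11 − 1.200) = 18.20
v_top = 4.266 m/s

v = 4.27 m/s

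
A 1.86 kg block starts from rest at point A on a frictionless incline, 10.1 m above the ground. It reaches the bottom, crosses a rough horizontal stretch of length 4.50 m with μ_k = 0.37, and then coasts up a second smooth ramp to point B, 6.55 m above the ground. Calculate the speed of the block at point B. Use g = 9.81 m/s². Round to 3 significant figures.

Energy at A: mgh₁ = (1.86)(9.81)(10.1) = 184.29 J
Friction loss: W_f = μ_k mg d = 30.38 J
At B: ½mv² + mgh₂ = mgh₁ − W_f
½mv² = 184.29 − 30.38 − 119.52 = 34.395 J
v = √(2 × 34.395/1.86) = 6.081 m/s

v = 6.08 m/s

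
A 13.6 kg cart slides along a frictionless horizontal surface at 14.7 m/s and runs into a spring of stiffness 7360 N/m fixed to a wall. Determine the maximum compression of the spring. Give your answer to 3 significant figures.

Conservation of energy between contact and max compression: ½mv² = ½kx²
x = v√(m/k) = 14.7 × √(13.6/7360) = 0.6319 m

x = 0.632 m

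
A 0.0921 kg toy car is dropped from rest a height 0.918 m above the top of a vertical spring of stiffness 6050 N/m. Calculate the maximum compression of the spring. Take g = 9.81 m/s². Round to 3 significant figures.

Take the reference level at the top of the uncompressed spring. At max compression the car has fallen H + x and is momentarily at rest:
mg(H + x) = ½kx²
½(6050)x² − (0.0921)(9.81)x − (0.0921)(9.81)(0.918) = 0
3025x² − 0.9035x − 0.8294 = 0
x = [0.9035 + √(0.8163 + 10036)]/(2 × 3025) = 0.01671 m

x = 0.0167 m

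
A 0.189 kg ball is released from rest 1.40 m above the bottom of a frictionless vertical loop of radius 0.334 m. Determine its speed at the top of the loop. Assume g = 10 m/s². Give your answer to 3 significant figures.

v = 3.83 m/s

Energy conservation: mgh = ½mv_top² + mg(2r)
v_top² = 2g(h − 2r) = 2(10)(1.40 − 0.6680) = 14.64
v_top = 3.826 m/s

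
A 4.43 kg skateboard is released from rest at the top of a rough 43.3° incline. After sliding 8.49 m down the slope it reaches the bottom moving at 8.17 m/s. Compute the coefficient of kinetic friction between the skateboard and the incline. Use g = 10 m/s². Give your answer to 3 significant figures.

The energy dissipated by friction is the PE lost minus the KE gained:
mgL sinθ = 257.94 J; ½mv² = 147.85 J
W_f = 257.94 − 147.85 = 110.1 J
μ_k = W_f/(mg cosθ · L) = 110.1/(32.24 × 8.49) = 0.4022

μ_k = 0.402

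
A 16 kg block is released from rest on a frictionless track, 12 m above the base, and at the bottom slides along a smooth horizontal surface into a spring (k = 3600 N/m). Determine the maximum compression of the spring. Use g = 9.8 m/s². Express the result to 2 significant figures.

x = 1.0 m

At max compression the block is momentarily at rest: mgh = ½kx²
x = √(2mgh/k) = √(2 × 16 × 9.8 × 12 / 3600) = 1.022 m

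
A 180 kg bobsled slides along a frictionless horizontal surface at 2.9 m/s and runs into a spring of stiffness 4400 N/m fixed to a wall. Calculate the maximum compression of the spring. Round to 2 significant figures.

Conservation of energy between contact and max compression: ½mv² = ½kx²
x = v√(m/k) = 2.9 × √(180/4400) = 0.5866 m

x = 0.59 m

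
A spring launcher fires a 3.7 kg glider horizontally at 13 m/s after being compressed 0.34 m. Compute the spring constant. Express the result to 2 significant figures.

Energy stored in the spring equals the launch KE: ½kx² = ½mv²
k = mv²/x² = (3.7)(13)²/(0.34)² = 5409 N/m

k = 5400 N/m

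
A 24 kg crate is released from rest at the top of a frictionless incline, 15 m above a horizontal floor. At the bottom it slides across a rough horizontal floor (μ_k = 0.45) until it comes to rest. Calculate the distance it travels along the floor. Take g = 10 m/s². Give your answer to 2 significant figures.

Energy bookkeeping (friction removes W_f = μ_k N d):
At rest all PE has been dissipated by friction: mgh = μ_k m g d
d = h/μ_k = 15/0.45 = 33.33 m

d = 33 m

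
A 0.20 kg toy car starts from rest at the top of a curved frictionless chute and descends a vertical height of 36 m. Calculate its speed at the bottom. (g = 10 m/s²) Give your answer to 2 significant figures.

Energy conservation between the two points: mgh = ½mv²
v = √(2gh) = √(2 × 10 × 36) = √720.00 = 26.83 m/s

v = 27 m/s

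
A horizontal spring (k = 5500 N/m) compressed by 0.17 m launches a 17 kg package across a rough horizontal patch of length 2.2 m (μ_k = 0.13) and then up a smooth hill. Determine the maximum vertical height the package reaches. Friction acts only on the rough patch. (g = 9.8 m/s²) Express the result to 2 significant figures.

Spring energy: E₀ = ½kx² = ½(5500)(0.17)² = 79.475 J
Friction: W_f = μ_k mg d = (0.13)(17)(9.8)(2.2) = 47.65 J
Energy at base of ramp: E = 79.475 − 47.65 = 31.827 J
At max height all remaining energy is PE: mgh = E ⇒ h = E/(mg) = 31.827/(17 × 9.8) = 0.1910 m

h = 0.19 m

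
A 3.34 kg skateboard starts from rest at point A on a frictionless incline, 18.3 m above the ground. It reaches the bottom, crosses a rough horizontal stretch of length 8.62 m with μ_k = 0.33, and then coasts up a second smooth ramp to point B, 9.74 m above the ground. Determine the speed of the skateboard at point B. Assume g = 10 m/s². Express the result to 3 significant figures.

v = 10.7 m/s

Energy at A: mgh₁ = (3.34)(10)(18.3) = 611.22 J
Friction loss: W_f = μ_k mg d = 95.01 J
At B: ½mv² + mgh₂ = mgh₁ − W_f
½mv² = 611.22 − 95.01 − 325.32 = 190.89 J
v = √(2 × 190.89/3.34) = 10.69 m/s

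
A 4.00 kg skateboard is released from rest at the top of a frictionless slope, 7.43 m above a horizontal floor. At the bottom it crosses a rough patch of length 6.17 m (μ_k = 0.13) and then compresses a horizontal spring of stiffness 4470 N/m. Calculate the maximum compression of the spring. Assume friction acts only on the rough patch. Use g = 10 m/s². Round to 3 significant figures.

x = 0.344 m

Initial energy: E₁ = mgh = (4.00)(10)(7.43) = 297.20 J
Friction removes W_f = μ_k mg d = (0.13)(4.00)(10)(6.17) = 32.08 J
Energy reaching the spring: E = 297.20 − 32.08 = 265.12 J
At max compression ½kx² = E ⇒ x = √(2E/k) = √(2 × 265.12/4470) = 0.3444 m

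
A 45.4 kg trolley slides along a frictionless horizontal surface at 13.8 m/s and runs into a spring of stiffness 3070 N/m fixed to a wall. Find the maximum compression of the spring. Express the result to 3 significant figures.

Conservation of energy between contact and max compression: ½mv² = ½kx²
x = v√(m/k) = 13.8 × √(45.4/3070) = 1.678 m

x = 1.68 m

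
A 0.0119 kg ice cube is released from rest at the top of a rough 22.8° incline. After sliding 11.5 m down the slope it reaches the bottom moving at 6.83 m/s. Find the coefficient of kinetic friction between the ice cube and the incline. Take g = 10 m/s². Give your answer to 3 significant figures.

μ_k = 0.200

mgh = ½mv² + μ_k (mg cosθ) L, with h = L sinθ
mgL sinθ = 0.53032 J; ½mv² = 0.27756 J
W_f = 0.53032 − 0.27756 = 0.2528 J
μ_k = W_f/(mg cosθ · L) = 0.2528/(0.1097 × 11.5) = 0.2003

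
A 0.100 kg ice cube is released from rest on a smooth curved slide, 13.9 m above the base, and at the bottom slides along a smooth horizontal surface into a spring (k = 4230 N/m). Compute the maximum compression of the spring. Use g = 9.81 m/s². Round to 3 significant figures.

At max compression the cube is momentarily at rest: mgh = ½kx²
x = √(2mgh/k) = √(2 × 0.100 × 9.81 × 13.9 / 4230) = 0.08029 m

x = 0.0803 m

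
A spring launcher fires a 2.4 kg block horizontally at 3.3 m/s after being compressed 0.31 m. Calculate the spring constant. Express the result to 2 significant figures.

½kx² = ½mv²
k = mv²/x² = (2.4)(3.3)²/(0.31)² = 272.0 N/m

k = 270 N/m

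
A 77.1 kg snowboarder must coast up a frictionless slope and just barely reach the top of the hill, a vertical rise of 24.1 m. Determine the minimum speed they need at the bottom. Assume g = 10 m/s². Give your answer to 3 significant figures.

At the top they are momentarily at rest, so all KE converts to PE: ½mv² = mgh
v = √(2gh) = √(2 × 10 × 24.1) = 21.95 m/s

v = 22.0 m/s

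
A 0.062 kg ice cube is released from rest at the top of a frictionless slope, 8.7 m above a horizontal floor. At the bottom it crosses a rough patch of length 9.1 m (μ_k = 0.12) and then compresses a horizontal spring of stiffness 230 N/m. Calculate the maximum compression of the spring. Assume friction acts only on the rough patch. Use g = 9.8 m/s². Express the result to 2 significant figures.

x = 0.20 m

Initial energy: E₁ = mgh = (0.062)(9.8)(8.7) = 5.2861 J
Friction removes W_f = μ_k mg d = (0.12)(0.062)(9.8)(9.1) = 0.6635 J
Energy reaching the spring: E = 5.2861 − 0.6635 = 4.6226 J
At max compression ½kx² = E ⇒ x = √(2E/k) = √(2 × 4.6226/230) = 0.2005 m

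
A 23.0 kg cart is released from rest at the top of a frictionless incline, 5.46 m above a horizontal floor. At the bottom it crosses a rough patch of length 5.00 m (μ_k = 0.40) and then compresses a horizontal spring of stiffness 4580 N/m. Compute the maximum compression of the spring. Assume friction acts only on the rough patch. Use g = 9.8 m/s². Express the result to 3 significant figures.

Initial energy: E₁ = mgh = (23.0)(9.8)(5.46) = 1230.7 J
Friction removes W_f = μ_k mg d = (0.40)(23.0)(9.8)(5.00) = 450.8 J
Energy reaching the spring: E = 1230.7 − 450.8 = 779.88 J
At max compression ½kx² = E ⇒ x = √(2E/k) = √(2 × 779.88/4580) = 0.5836 m

x = 0.584 m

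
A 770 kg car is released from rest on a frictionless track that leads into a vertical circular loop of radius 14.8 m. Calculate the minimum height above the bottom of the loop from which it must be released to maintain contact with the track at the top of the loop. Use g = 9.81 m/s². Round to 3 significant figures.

At the top, for minimum speed gravity alone supplies the centripetal force: mg = mv_top²/r ⇒ v_top² = gr = 145.2 m²/s²
Energy conservation from release height h to the top (height 2r): mgh = ½mv_top² + mg(2r)
h = v_top²/(2g) + 2r = r/2 + 2r = 5r/2 = 37.00 m

h = 37.0 m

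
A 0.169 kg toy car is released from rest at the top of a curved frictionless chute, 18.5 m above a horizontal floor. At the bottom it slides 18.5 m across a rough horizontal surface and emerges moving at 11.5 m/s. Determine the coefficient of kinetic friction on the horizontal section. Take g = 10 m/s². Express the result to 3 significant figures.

Applying the work–energy principle:
mgh = ½mv² + μ_k m g d
mgh = 31.265 J; ½mv² = 11.175 J
W_f = 31.265 − 11.175 = 20.09 J
μ_k = W_f/(mg·d) = 20.09/(1.690 × 18.5) = 0.6426

μ_k = 0.643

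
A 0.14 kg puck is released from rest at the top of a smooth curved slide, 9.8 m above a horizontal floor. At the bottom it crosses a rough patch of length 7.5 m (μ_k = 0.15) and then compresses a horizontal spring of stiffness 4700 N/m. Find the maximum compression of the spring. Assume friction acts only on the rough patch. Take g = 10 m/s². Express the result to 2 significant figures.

Initial energy: E₁ = mgh = (0.14)(10)(9.8) = 13.720 J
Friction removes W_f = μ_k mg d = (0.15)(0.14)(10)(7.5) = 1.575 J
Energy reaching the spring: E = 13.720 − 1.575 = 12.145 J
At max compression ½kx² = E ⇒ x = √(2E/k) = √(2 × 12.145/4700) = 0.07189 m

x = 0.072 m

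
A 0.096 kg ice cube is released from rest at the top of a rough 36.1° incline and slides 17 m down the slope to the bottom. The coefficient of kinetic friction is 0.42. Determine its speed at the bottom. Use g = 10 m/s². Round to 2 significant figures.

Work–energy: mg(L sinθ) − μ_k(mg cosθ)L = ½mv²
mgh = mgL sinθ = (0.096)(10)(17)sin36.1° = 9.6157 J
W_f = μ_k mg cosθ · L = (0.42)(0.096)(10)cos36.1°·17 = 5.538 J
½mv² = 9.6157 − 5.538 = 4.0774 J
v = √(2 × 4.0774/0.096) = 9.217 m/s

v = 9.2 m/s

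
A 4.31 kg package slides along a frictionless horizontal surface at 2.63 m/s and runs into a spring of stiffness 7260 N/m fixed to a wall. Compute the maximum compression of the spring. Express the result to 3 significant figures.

x = 0.0641 m

At max compression the package is momentarily at rest: ½mv² = ½kx²
x = v√(m/k) = 2.63 × √(4.31/7260) = 0.06408 m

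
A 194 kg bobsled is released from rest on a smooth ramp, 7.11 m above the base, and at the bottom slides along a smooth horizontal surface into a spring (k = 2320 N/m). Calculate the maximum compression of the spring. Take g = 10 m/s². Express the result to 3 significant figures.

x = 3.45 m

Energy conservation (no friction) from release to max compression: mgh = ½kx²
x = √(2mgh/k) = √(2 × 194 × 10 × 7.11 / 2320) = 3.448 m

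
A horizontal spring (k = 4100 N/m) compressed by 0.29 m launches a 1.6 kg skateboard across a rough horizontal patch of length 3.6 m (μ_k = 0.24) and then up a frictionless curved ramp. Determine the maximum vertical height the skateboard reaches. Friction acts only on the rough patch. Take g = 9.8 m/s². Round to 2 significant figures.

Spring energy: E₀ = ½kx² = ½(4100)(0.29)² = 172.41 J
Friction: W_f = μ_k mg d = (0.24)(1.6)(9.8)(3.6) = 13.55 J
Energy at base of ramp: E = 172.41 − 13.55 = 158.86 J
At max height all remaining energy is PE: mgh = E ⇒ h = E/(mg) = 158.86/(1.6 × 9.8) = 10.13 m

h = 10 m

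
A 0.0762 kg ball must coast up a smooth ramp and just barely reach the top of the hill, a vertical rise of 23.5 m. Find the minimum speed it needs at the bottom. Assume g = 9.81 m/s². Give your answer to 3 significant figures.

v = 21.5 m/s

At the top it is momentarily at rest, so all KE converts to PE: ½mv² = mgh
v = √(2gh) = √(2 × 9.81 × 23.5) = 21.47 m/s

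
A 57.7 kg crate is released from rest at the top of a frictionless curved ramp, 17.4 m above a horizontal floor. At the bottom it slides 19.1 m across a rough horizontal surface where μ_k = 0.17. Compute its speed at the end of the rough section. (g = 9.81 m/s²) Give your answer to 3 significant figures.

v = 16.7 m/s

Energy bookkeeping (friction removes W_f = μ_k N d):
mgh = ½mv² + μ_k m g d
W_f = μ_k mg d = (0.17)(57.7)(9.81)(19.1) = 1838 J
½mv² = mgh − W_f = 9849.0 − 1838 = 8011.1 J
v = √(2 × 8011.1/57.7) = 16.66 m/s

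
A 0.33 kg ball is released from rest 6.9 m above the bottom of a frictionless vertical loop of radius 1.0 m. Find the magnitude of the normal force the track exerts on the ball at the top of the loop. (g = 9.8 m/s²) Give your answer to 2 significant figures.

N = 28 N

Energy from release to top (height 2r): mgh = ½mv_top² + mg(2r)
v_top² = 2g(h − 2r) = 2(9.8)(6.9 − 2.000) = 96.040 m²/s²
At the top, both N and weight point toward the centre: N + mg = mv_top²/r
N = m(v_top²/r − g) = 0.33(96.040/1.0 − 9.8) = 28.46 N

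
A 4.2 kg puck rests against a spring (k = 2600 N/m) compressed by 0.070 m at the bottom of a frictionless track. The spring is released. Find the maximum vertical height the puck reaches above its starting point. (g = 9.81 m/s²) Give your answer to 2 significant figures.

Energy conservation from release to the highest point: ½kx² = mgh
h = kx²/(2mg) = (2600)(0.070)²/(2 × 4.2 × 9.81) = 0.1546 m

h = 0.15 m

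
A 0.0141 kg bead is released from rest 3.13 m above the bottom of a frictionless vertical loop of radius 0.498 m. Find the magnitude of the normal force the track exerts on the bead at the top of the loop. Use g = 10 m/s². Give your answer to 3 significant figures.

Energy from release to top (height 2r): mgh = ½mv_top² + mg(2r)
v_top² = 2g(h − 2r) = 2(10)(3.13 − 0.9960) = 42.680 m²/s²
At the top, both N and weight point toward the centre: N + mg = mv_top²/r
N = m(v_top²/r − g) = 0.0141(42.680/0.498 − 10) = 1.067 N

N = 1.07 N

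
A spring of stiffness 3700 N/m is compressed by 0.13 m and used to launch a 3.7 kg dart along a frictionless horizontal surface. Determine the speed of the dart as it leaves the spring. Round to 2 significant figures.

v = 4.1 m/s

Spring PE converts entirely to kinetic energy: ½kx² = ½mv²
v = x√(k/m) = 0.13 × √(3700/3.7) = 4.111 m/s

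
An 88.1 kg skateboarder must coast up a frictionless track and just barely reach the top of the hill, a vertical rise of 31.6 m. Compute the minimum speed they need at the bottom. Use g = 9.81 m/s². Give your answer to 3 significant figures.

At the top they are momentarily at rest, so all KE converts to PE: ½mv² = mgh
v = √(2gh) = √(2 × 9.81 × 31.6) = 24.90 m/s

v = 24.9 m/s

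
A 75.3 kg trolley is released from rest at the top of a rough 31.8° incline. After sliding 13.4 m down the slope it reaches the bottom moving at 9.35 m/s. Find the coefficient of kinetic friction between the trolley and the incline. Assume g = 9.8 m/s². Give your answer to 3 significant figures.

μ_k = 0.228

The energy dissipated by friction is the PE lost minus the KE gained:
mgL sinθ = 5210.7 J; ½mv² = 3291.5 J
W_f = 5210.7 − 3291.5 = 1919 J
μ_k = W_f/(mg cosθ · L) = 1919/(627.2 × 13.4) = 0.2284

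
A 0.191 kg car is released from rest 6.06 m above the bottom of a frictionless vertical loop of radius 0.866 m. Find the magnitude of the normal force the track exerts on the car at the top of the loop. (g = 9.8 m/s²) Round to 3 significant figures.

Energy from release to top (height 2r): mgh = ½mv_top² + mg(2r)
v_top² = 2g(h − 2r) = 2(9.8)(6.06 − 1.732) = 84.829 m²/s²
At the top, both N and weight point toward the centre: N + mg = mv_top²/r
N = m(v_top²/r − g) = 0.191(84.829/0.866 − 9.8) = 16.84 N

N = 16.8 N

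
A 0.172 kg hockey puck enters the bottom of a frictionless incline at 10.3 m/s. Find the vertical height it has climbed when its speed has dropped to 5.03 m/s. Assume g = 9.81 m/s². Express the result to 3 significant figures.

Conservation of energy: ½mv₁² = ½mv₂² + mgh
h = (v₁² − v₂²)/(2g) = (10.3² − 5.03²)/(2 × 9.81) = 4.118 m

h = 4.12 m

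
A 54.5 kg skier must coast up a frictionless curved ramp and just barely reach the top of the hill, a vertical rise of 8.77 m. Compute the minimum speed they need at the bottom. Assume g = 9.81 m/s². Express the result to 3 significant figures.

v = 13.1 m/s

At the top they are momentarily at rest, so all KE converts to PE: ½mv² = mgh
v = √(2gh) = √(2 × 9.81 × 8.77) = 13.12 m/s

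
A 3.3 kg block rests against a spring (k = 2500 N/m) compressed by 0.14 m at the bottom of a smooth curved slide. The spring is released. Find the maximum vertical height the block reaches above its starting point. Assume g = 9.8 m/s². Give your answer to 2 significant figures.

h = 0.76 m

At maximum height the block is at rest, so ½kx² = mgh
h = kx²/(2mg) = (2500)(0.14)²/(2 × 3.3 × 9.8) = 0.7576 m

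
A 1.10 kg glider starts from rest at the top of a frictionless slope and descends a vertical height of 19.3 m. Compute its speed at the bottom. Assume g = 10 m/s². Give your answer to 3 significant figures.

v = 19.6 m/s

By conservation of mechanical energy, mgh = ½mv²
v = √(2gh) = √(2 × 10 × 19.3) = √386.00 = 19.65 m/s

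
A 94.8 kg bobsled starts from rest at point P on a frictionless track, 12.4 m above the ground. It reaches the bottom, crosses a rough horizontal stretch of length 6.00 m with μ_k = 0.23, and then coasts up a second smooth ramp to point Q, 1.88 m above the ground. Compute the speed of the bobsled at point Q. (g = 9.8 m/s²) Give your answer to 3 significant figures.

Energy at P: mgh₁ = (94.8)(9.8)(12.4) = 11520 J
Friction loss: W_f = μ_k mg d = 1282 J
At Q: ½mv² + mgh₂ = mgh₁ − W_f
½mv² = 11520 − 1282 − 1746.6 = 8491.4 J
v = √(2 × 8491.4/94.8) = 13.38 m/s

v = 13.4 m/s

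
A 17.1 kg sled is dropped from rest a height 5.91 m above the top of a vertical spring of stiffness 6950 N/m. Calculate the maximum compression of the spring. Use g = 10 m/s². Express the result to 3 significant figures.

x = 0.564 m

Measuring PE from the top of the relaxed spring, at max compression the sled has dropped H + x with zero KE, so:
mg(H + x) = ½kx²
½(6950)x² − (17.1)(10)x − (17.1)(10)(5.91) = 0
3475x² − 171.0x − 1011 = 0
x = [171.0 + √(29241 + 1.4047e+07)]/(2 × 3475) = 0.5644 m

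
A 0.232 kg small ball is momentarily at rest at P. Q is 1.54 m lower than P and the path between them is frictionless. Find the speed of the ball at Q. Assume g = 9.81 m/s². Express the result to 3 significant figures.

Equating total energy at the two states: mgh = ½mv²
v = √(2gh) = √(2 × 9.81 × 1.54) = √30.215 = 5.497 m/s

v = 5.50 m/s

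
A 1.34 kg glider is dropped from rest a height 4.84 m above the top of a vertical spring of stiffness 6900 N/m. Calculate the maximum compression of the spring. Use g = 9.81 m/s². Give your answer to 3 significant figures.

Let x be the compression. The total drop is H + x, and the glider is instantaneously at rest at max compression, so energy conservation gives:
mg(H + x) = ½kx²
½(6900)x² − (1.34)(9.81)x − (1.34)(9.81)(4.84) = 0
3450x² − 13.15x − 63.62 = 0
x = [13.15 + √(172.8 + 878008)]/(2 × 3450) = 0.1377 m

x = 0.138 m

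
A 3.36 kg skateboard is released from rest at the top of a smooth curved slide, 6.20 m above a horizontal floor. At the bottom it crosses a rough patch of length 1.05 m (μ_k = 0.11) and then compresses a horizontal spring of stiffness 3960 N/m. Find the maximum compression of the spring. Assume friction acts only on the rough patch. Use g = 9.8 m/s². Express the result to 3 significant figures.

x = 0.318 m

Initial energy: E₁ = mgh = (3.36)(9.8)(6.20) = 204.15 J
Friction removes W_f = μ_k mg d = (0.11)(3.36)(9.8)(1.05) = 3.803 J
Energy reaching the spring: E = 204.15 − 3.803 = 200.35 J
At max compression ½kx² = E ⇒ x = √(2E/k) = √(2 × 200.35/3960) = 0.3181 m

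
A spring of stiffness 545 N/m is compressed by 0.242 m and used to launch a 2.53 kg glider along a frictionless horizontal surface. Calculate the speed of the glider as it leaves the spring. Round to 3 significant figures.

v = 3.55 m/s

Spring PE converts entirely to kinetic energy: ½kx² = ½mv²
v = x√(k/m) = 0.242 × √(545/2.53) = 3.552 m/s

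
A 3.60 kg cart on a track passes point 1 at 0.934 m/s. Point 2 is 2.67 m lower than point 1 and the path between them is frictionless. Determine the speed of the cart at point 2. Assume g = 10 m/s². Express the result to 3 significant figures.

v = 7.37 m/s

Equating total energy at the two states: ½mv₀² + mgh = ½mv²
v² = v₀² + 2gh = (0.934)² + 2(10)(2.67) = 54.272
v = √54.272 = 7.367 m/s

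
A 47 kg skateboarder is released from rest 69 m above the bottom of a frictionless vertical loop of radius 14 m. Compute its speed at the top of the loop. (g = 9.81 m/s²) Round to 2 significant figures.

v = 28 m/s

Energy conservation: mgh = ½mv_top² + mg(2r)
v_top² = 2g(h − 2r) = 2(9.81)(69 − 28.00) = 804.4
v_top = 28.36 m/s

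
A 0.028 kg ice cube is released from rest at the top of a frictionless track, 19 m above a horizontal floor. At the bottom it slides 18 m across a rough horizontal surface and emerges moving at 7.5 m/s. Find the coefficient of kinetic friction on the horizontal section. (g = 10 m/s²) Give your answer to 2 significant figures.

μ_k = 0.90

Energy bookkeeping (friction removes W_f = μ_k N d):
mgh = ½mv² + μ_k m g d
mgh = 5.3200 J; ½mv² = 0.78750 J
W_f = 5.3200 − 0.78750 = 4.533 J
μ_k = W_f/(mg·d) = 4.533/(0.2800 × 18) = 0.8993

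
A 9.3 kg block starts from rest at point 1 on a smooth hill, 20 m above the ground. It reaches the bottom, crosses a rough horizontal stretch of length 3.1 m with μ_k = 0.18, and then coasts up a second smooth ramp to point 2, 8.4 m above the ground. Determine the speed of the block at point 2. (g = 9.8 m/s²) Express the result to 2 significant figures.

Energy at 1: mgh₁ = (9.3)(9.8)(20) = 1822.8 J
Friction loss: W_f = μ_k mg d = 50.86 J
At 2: ½mv² + mgh₂ = mgh₁ − W_f
½mv² = 1822.8 − 50.86 − 765.58 = 1006.4 J
v = √(2 × 1006.4/9.3) = 14.71 m/s

v = 15 m/s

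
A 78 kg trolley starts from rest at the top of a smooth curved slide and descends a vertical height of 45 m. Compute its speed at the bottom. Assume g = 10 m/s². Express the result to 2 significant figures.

v = 30 m/s

By conservation of mechanical energy, mgh = ½mv²
v = √(2gh) = √(2 × 10 × 45) = √900.00 = 30.00 m/s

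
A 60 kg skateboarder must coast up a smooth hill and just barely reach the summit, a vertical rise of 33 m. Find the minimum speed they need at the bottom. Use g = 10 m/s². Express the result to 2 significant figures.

v = 26 m/s

At the top they are momentarily at rest, so all KE converts to PE: ½mv² = mgh
v = √(2gh) = √(2 × 10 × 33) = 25.69 m/s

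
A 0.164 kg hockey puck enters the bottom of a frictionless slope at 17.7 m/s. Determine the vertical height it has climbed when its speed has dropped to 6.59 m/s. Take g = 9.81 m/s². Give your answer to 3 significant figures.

Conservation of energy: ½mv₁² = ½mv₂² + mgh
h = (v₁² − v₂²)/(2g) = (17.7² − 6.59²)/(2 × 9.81) = 13.75 m

h = 13.8 m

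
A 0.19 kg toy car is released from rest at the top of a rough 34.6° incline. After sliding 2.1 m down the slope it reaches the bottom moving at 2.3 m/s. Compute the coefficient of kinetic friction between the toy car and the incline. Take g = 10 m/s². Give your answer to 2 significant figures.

μ_k = 0.54

The energy dissipated by friction is the PE lost minus the KE gained:
mgL sinθ = 2.2657 J; ½mv² = 0.50255 J
W_f = 2.2657 − 0.50255 = 1.763 J
μ_k = W_f/(mg cosθ · L) = 1.763/(1.564 × 2.1) = 0.5368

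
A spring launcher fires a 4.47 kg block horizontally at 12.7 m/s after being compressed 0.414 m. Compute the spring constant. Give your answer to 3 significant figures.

½kx² = ½mv²
k = mv²/x² = (4.47)(12.7)²/(0.414)² = 4206 N/m

k = 4210 N/m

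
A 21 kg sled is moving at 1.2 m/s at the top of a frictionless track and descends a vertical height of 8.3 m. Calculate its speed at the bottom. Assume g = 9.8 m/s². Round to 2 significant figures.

Energy conservation between the two points: ½mv₀² + mgh = ½mv²
v² = v₀² + 2gh = (1.2)² + 2(9.8)(8.3) = 164.12
v = √164.12 = 12.81 m/s

v = 13 m/s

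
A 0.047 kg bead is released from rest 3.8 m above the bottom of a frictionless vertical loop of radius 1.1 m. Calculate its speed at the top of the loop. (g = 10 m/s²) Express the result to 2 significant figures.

Energy conservation: mgh = ½mv_top² + mg(2r)
v_top² = 2g(h − 2r) = 2(10)(3.8 − 2.200) = 32.00
v_top = 5.657 m/s

v = 5.7 m/s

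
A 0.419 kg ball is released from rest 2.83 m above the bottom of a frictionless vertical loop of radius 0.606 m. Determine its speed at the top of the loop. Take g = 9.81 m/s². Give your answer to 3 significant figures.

v = 5.63 m/s

Energy conservation: mgh = ½mv_top² + mg(2r)
v_top² = 2g(h − 2r) = 2(9.81)(2.83 − 1.212) = 31.75
v_top = 5.634 m/s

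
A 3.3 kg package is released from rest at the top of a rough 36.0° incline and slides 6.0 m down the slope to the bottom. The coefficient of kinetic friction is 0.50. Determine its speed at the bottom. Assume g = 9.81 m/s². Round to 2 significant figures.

Energy: mgh = ½mv² + W_f, with h = L sinθ and W_f = μ_k (mg cosθ) L
mgh = mgL sinθ = (3.3)(9.81)(6.0)sin36.0° = 114.17 J
W_f = μ_k mg cosθ · L = (0.50)(3.3)(9.81)cos36.0°·6.0 = 78.57 J
½mv² = 114.17 − 78.57 = 35.599 J
v = √(2 × 35.599/3.3) = 4.645 m/s

v = 4.6 m/s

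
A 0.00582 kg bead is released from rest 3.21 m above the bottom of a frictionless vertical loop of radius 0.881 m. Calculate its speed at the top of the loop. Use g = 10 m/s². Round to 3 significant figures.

Energy conservation: mgh = ½mv_top² + mg(2r)
v_top² = 2g(h − 2r) = 2(10)(3.21 − 1.762) = 28.96
v_top = 5.381 m/s

v = 5.38 m/s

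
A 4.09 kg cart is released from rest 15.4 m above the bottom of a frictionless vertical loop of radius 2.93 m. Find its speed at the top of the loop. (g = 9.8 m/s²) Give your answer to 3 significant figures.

v = 13.7 m/s

Energy conservation: mgh = ½mv_top² + mg(2r)
v_top² = 2g(h − 2r) = 2(9.8)(15.4 − 5.860) = 187.0
v_top = 13.67 m/s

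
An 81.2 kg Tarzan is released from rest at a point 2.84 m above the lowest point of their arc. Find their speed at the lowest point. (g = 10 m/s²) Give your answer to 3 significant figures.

Energy conservation between the two points: mgh = ½mv²
The mass cancels from both sides.
v = √(2gh) = √(2 × 10 × 2.84) = √56.800 = 7.537 m/s

v = 7.54 m/s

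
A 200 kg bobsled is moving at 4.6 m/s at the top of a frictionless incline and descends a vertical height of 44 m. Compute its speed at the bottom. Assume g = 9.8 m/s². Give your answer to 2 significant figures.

v = 30 m/s

Equating total energy at the two states: ½mv₀² + mgh = ½mv²
v² = v₀² + 2gh = (4.6)² + 2(9.8)(44) = 883.56
v = √883.56 = 29.72 m/s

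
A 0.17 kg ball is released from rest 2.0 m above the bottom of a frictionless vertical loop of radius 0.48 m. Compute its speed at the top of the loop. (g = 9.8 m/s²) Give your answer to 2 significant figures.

v = 4.5 m/s

Energy conservation: mgh = ½mv_top² + mg(2r)
v_top² = 2g(h − 2r) = 2(9.8)(2.0 − 0.9600) = 20.38
v_top = 4.515 m/s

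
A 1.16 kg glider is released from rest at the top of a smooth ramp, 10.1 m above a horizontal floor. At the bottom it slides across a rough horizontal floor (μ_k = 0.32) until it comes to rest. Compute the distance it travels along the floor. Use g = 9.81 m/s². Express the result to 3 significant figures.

Applying the work–energy principle:
At rest all PE has been dissipated by friction: mgh = μ_k m g d
d = h/μ_k = 10.1/0.32 = 31.56 m

d = 31.6 m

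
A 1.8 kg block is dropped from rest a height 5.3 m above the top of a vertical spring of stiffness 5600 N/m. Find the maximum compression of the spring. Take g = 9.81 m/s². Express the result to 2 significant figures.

x = 0.19 m

Let x be the compression. The total drop is H + x, and the block is instantaneously at rest at max compression, so energy conservation gives:
mg(H + x) = ½kx²
½(5600)x² − (1.8)(9.81)x − (1.8)(9.81)(5.3) = 0
2800x² − 17.66x − 93.59 = 0
x = [17.66 + √(311.8 + 1.0482e+06)]/(2 × 2800) = 0.1860 m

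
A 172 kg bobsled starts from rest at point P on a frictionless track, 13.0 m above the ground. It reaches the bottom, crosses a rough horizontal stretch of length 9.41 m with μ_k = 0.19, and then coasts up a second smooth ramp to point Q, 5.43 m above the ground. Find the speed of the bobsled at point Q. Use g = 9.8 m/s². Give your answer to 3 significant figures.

v = 10.6 m/s

Energy at P: mgh₁ = (172)(9.8)(13.0) = 21913 J
Friction loss: W_f = μ_k mg d = 3014 J
At Q: ½mv² + mgh₂ = mgh₁ − W_f
½mv² = 21913 − 3014 − 9152.8 = 9746.3 J
v = √(2 × 9746.3/172) = 10.65 m/s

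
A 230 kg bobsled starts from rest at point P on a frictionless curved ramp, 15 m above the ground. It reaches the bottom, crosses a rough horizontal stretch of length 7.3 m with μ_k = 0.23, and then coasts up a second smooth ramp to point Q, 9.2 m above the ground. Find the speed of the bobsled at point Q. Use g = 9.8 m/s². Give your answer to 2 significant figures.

v = 9.0 m/s

Energy at P: mgh₁ = (230)(9.8)(15) = 33810 J
Friction loss: W_f = μ_k mg d = 3784 J
At Q: ½mv² + mgh₂ = mgh₁ − W_f
½mv² = 33810 − 3784 − 20737 = 9288.7 J
v = √(2 × 9288.7/230) = 8.987 m/s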